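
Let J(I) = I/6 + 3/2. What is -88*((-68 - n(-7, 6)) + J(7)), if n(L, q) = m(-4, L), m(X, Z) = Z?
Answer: 15400/3 ≈ 5133.3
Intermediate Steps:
n(L, q) = L
J(I) = 3/2 + I/6 (J(I) = I*(⅙) + 3*(½) = I/6 + 3/2 = 3/2 + I/6)
-88*((-68 - n(-7, 6)) + J(7)) = -88*((-68 - 1*(-7)) + (3/2 + (⅙)*7)) = -88*((-68 + 7) + (3/2 + 7/6)) = -88*(-61 + 8/3) = -88*(-175/3) = 15400/3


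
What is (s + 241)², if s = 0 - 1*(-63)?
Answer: 92416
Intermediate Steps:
s = 63 (s = 0 + 63 = 63)
(s + 241)² = (63 + 241)² = 304² = 92416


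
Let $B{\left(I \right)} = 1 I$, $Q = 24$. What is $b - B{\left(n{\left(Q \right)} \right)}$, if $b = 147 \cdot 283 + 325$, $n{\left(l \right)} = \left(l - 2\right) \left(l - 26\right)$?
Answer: $41970$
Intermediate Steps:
$n{\left(l \right)} = \left(-26 + l\right) \left(-2 + l\right)$ ($n{\left(l \right)} = \left(-2 + l\right) \left(-26 + l\right) = \left(-26 + l\right) \left(-2 + l\right)$)
$b = 41926$ ($b = 41601 + 325 = 41926$)
$B{\left(I \right)} = I$
$b - B{\left(n{\left(Q \right)} \right)} = 41926 - \left(52 + 24^{2} - 672\right) = 41926 - \left(52 + 576 - 672\right) = 41926 - -44 = 41926 + 44 = 41970$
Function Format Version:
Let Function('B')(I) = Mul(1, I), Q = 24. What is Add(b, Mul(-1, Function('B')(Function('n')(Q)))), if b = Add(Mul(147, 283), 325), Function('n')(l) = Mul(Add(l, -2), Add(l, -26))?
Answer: 41970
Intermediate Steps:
Function('n')(l) = Mul(Add(-26, l), Add(-2, l)) (Function('n')(l) = Mul(Add(-2, l), Add(-26, l)) = Mul(Add(-26, l), Add(-2, l)))
b = 41926 (b = Add(41601, 325) = 41926)
Function('B')(I) = I
Add(b, Mul(-1, Function('B')(Function('n')(Q)))) = Add(41926, Mul(-1, Add(52, Pow(24, 2), Mul(-28, 24)))) = Add(41926, Mul(-1, Add(52, 576, -672))) = Add(41926, Mul(-1, -44)) = Add(41926, 44) = 41970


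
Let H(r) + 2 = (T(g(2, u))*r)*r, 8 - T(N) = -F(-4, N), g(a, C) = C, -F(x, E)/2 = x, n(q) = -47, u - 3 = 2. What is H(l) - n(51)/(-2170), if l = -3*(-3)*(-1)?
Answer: 2807933/2170 ≈ 1294.0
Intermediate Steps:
u = 5 (u = 3 + 2 = 5)
F(x, E) = -2*x
T(N) = 16 (T(N) = 8 - (-1)*(-2*(-4)) = 8 - (-1)*8 = 8 - 1*(-8) = 8 + 8 = 16)
l = -9 (l = 9*(-1) = -9)
H(r) = -2 + 16*r² (H(r) = -2 + (16*r)*r = -2 + 16*r²)
H(l) - n(51)/(-2170) = (-2 + 16*(-9)²) - (-47)/(-2170) = (-2 + 16*81) - (-47)*(-1)/2170 = (-2 + 1296) - 1*47/2170 = 1294 - 47/2170 = 2807933/2170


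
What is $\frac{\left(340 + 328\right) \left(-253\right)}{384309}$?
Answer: $- \frac{169004}{384309} \approx -0.43976$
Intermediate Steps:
$\frac{\left(340 + 328\right) \left(-253\right)}{384309} = 668 \left(-253\right) \frac{1}{384309} = \left(-169004\right) \frac{1}{384309} = - \frac{169004}{384309}$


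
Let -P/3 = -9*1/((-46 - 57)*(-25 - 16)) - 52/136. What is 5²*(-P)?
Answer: -4140375/143582 ≈ -28.836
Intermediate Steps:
P = 165615/143582 (P = -3*(-9*1/((-46 - 57)*(-25 - 16)) - 52/136) = -3*(-9/((-103*(-41))) - 52*1/136) = -3*(-9/4223 - 13/34) = -3*(-55205/143582) = 165615/143582 ≈ 1.1535)
5²*(-P) = 5²*(-1*165615/143582) = 25*(-165615/143582) = -4140375/143582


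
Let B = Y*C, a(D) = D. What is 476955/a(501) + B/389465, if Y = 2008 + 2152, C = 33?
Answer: 12388403757/13008131 ≈ 952.36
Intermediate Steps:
Y = 4160
B = 137280 (B = 4160*33 = 137280)
476955/a(501) + B/389465 = 476955/501 + 137280/389465 = 476955*(1/501) + 137280*(1/389465) = 158985/167 + 27456/77893 = 12388403757/13008131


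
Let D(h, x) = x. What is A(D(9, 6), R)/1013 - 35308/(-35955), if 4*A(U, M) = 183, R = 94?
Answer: 149647781/145689660 ≈ 1.0272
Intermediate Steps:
A(U, M) = 183/4 (A(U, M) = (¼)*183 = 183/4)
A(D(9, 6), R)/1013 - 35308/(-35955) = (183/4)/1013 - 35308/(-35955) = (183/4)*(1/1013) - 35308*(-1/35955) = 183/4052 + 35308/35955 = 149647781/145689660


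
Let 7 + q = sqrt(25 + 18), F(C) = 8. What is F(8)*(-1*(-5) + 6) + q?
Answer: 81 + sqrt(43) ≈ 87.557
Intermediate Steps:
q = -7 + sqrt(43) (q = -7 + sqrt(25 + 18) = -7 + sqrt(43) ≈ -0.44256)
F(8)*(-1*(-5) + 6) + q = 8*(-1*(-5) + 6) + (-7 + sqrt(43)) = 8*(5 + 6) + (-7 + sqrt(43)) = 8*11 + (-7 + sqrt(43)) = 88 + (-7 + sqrt(43)) = 81 + sqrt(43)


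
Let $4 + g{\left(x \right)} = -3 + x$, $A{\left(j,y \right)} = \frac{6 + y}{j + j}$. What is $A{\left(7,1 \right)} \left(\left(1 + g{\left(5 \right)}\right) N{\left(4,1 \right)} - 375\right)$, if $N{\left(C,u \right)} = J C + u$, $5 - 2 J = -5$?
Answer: $-198$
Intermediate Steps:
$J = 5$ ($J = \frac{5}{2} - - \frac{5}{2} = \frac{5}{2} + \frac{5}{2} = 5$)
$A{\left(j,y \right)} = \frac{6 + y}{2 j}$
$N{\left(C,u \right)} = u + 5 C$ ($N{\left(C,u \right)} = 5 C + u = u + 5 C$)
$g{\left(x \right)} = -7 + x$ ($g{\left(x \right)} = -4 + \left(-3 + x\right) = -7 + x$)
$A{\left(7,1 \right)} \left(\left(1 + g{\left(5 \right)}\right) N{\left(4,1 \right)} - 375\right) = \frac{6 + 1}{2 \cdot 7} \left(\left(1 + \left(-7 + 5\right)\right) \left(1 + 5 \cdot 4\right) - 375\right) = \frac{1}{2} \cdot \frac{1}{7} \cdot 7 \left(\left(1 - 2\right) \left(1 + 20\right) - 375\right) = \frac{\left(-1\right) 21 - 375}{2} = \frac{-21 - 375}{2} = \frac{1}{2} \left(-396\right) = -198$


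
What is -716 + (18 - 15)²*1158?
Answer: 9706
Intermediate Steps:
-716 + (18 - 15)²*1158 = -716 + 3²*1158 = -716 + 9*1158 = -716 + 10422 = 9706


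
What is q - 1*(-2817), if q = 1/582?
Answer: 1639495/582 ≈ 2817.0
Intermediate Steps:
q = 1/582 ≈ 0.0017182
q - 1*(-2817) = 1/582 - 1*(-2817) = 1/582 + 2817 = 1639495/582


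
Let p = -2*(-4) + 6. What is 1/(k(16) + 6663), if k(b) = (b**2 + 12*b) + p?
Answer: 1/7125 ≈ 0.00014035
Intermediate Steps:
p = 14 (p = 8 + 6 = 14)
k(b) = 14 + b**2 + 12*b (k(b) = (b**2 + 12*b) + 14 = 14 + b**2 + 12*b)
1/(k(16) + 6663) = 1/((14 + 16**2 + 12*16) + 6663) = 1/((14 + 256 + 192) + 6663) = 1/(462 + 6663) = 1/7125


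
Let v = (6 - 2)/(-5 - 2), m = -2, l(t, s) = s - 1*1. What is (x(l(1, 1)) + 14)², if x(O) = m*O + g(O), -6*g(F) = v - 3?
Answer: 375769/1764 ≈ 213.02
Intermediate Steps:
l(t, s) = -1 + s (l(t, s) = s - 1 = -1 + s)
v = -4/7 (v = 4/(-7) = 4*(-⅐) = -4/7 ≈ -0.57143)
g(F) = 25/42 (g(F) = -(-4/7 - 3)/6 = -⅙*(-25/7) = 25/42)
x(O) = 25/42 - 2*O (x(O) = -2*O + 25/42 = 25/42 - 2*O)
(x(l(1, 1)) + 14)² = ((25/42 - 2*(-1 + 1)) + 14)² = ((25/42 - 2*0) + 14)² = ((25/42 + 0) + 14)² = (25/42 + 14)² = (613/42)² = 375769/1764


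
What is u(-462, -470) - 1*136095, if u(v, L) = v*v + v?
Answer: 76887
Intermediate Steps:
u(v, L) = v + v² (u(v, L) = v² + v = v + v²)
u(-462, -470) - 1*136095 = -462*(1 - 462) - 1*136095 = -462*(-461) - 136095 = 212982 - 136095 = 76887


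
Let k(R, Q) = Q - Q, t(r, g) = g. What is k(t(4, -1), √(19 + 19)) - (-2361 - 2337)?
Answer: 4698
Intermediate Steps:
k(R, Q) = 0
k(t(4, -1), √(19 + 19)) - (-2361 - 2337) = 0 - (-2361 - 2337) = 0 - 1*(-4698) = 0 + 4698 = 4698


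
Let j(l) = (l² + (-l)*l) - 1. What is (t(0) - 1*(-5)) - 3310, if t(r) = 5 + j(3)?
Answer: -3301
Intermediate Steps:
j(l) = -1 (j(l) = (l² - l²) - 1 = 0 - 1 = -1)
t(r) = 4 (t(r) = 5 - 1 = 4)
(t(0) - 1*(-5)) - 3310 = (4 - 1*(-5)) - 3310 = (4 + 5) - 3310 = 9 - 3310 = -3301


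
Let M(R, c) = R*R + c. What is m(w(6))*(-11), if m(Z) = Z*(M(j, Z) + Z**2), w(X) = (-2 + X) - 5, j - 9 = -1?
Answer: 704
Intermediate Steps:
j = 8 (j = 9 - 1 = 8)
M(R, c) = c + R**2 (M(R, c) = R**2 + c = c + R**2)
w(X) = -7 + X
m(Z) = Z*(64 + Z + Z**2) (m(Z) = Z*((Z + 8**2) + Z**2) = Z*((Z + 64) + Z**2) = Z*((64 + Z) + Z**2) = Z*(64 + Z + Z**2))
m(w(6))*(-11) = ((-7 + 6)*(64 + (-7 + 6) + (-7 + 6)**2))*(-11) = -(64 - 1 + (-1)**2)*(-11) = -(64 - 1 + 1)*(-11) = -1*64*(-11) = -64*(-11) = 704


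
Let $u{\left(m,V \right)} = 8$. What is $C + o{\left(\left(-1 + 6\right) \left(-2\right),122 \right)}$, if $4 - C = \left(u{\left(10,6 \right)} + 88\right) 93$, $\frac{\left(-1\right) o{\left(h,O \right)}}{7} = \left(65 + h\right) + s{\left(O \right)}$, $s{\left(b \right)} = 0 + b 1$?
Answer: $-10163$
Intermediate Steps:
$s{\left(b \right)} = b$ ($s{\left(b \right)} = 0 + b = b$)
$o{\left(h,O \right)} = -455 - 7 O - 7 h$ ($o{\left(h,O \right)} = - 7 \left(\left(65 + h\right) + O\right) = - 7 \left(65 + O + h\right) = -455 - 7 O - 7 h$)
$C = -8924$ ($C = 4 - \left(8 + 88\right) 93 = 4 - 96 \cdot 93 = 4 - 8928 = -8924$)
$C + o{\left(\left(-1 + 6\right) \left(-2\right),122 \right)} = -8924 - \left(1309 + 7 \left(-1 + 6\right) \left(-2\right)\right) = -8924 - \left(1309 + 7 \cdot 5 \left(-2\right)\right) = -8924 - 1239 = -10163$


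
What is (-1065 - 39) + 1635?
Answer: 531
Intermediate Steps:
(-1065 - 39) + 1635 = -1104 + 1635 = 531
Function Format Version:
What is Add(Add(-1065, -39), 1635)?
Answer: 531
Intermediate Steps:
Add(Add(-1065, -39), 1635) = Add(-1104, 1635) = 531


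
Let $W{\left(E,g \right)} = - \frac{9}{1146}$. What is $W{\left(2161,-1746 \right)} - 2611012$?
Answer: $- \frac{997406587}{382} \approx -2.611 \cdot 10^{6}$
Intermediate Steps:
$W{\left(E,g \right)} = - \frac{3}{382}$ ($W{\left(E,g \right)} = \left(-9\right) \frac{1}{1146} = - \frac{3}{382}$)
$W{\left(2161,-1746 \right)} - 2611012 = - \frac{3}{382} - 2611012 = - \frac{997406587}{382}$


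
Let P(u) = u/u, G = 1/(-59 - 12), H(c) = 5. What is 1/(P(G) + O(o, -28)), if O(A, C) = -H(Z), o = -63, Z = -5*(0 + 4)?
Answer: -1/4 ≈ -0.25000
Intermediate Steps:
Z = -20 (Z = -5*4 = -20)
O(A, C) = -5 (O(A, C) = -1*5 = -5)
G = -1/71 (G = 1/(-71) = -1/71 ≈ -0.014085)
P(u) = 1
1/(P(G) + O(o, -28)) = 1/(1 - 5) = 1/(-4) = -1/4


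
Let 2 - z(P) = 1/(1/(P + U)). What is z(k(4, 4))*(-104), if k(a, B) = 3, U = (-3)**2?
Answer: 1040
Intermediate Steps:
U = 9
z(P) = -7 - P (z(P) = 2 - 1/(1/(P + 9)) = 2 - 1/(1/(9 + P)) = 2 - (9 + P) = 2 + (-9 - P) = -7 - P)
z(k(4, 4))*(-104) = (-7 - 1*3)*(-104) = (-7 - 3)*(-104) = -10*(-104) = 1040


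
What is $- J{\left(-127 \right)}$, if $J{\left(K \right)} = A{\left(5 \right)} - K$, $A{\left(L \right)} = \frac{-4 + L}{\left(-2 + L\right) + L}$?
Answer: $- \frac{1017}{8} \approx -127.13$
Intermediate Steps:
$A{\left(L \right)} = \frac{-4 + L}{-2 + 2 L}$
$J{\left(K \right)} = \frac{1}{8} - K$ ($J{\left(K \right)} = \frac{-4 + 5}{2 \left(-1 + 5\right)} - K = \frac{1}{2} \cdot \frac{1}{4} \cdot 1 - K = \frac{1}{8} - K$)
$- J{\left(-127 \right)} = - (\frac{1}{8} - -127) = - (\frac{1}{8} + 127) = \left(-1\right) \frac{1017}{8} = - \frac{1017}{8}$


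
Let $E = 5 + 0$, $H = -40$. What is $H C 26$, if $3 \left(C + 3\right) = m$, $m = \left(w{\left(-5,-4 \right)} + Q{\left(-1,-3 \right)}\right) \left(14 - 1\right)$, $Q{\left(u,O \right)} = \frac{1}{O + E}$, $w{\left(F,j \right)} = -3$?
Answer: $\frac{43160}{3} \approx 14387.0$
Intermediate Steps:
$E = 5$
$Q{\left(u,O \right)} = \frac{1}{5 + O}$ ($Q{\left(u,O \right)} = \frac{1}{O + 5} = \frac{1}{5 + O}$)
$m = - \frac{65}{2}$ ($m = \left(-3 + \frac{1}{5 - 3}\right) \left(14 - 1\right) = \left(-3 + \frac{1}{2}\right) 13 = \left(- \frac{5}{2}\right) 13 = - \frac{65}{2} \approx -32.5$)
$C = - \frac{83}{6}$ ($C = -3 + \frac{1}{3} \left(- \frac{65}{2}\right) = -3 - \frac{65}{6} = - \frac{83}{6} \approx -13.833$)
$H C 26 = \left(-40\right) \left(- \frac{83}{6}\right) 26 = \frac{1660}{3} \cdot 26 = \frac{43160}{3}$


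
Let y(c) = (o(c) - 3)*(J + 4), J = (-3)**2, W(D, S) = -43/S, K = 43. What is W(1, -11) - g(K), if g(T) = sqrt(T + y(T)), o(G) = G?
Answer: 43/11 - sqrt(563) ≈ -19.819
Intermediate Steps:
J = 9
y(c) = -39 + 13*c (y(c) = (c - 3)*(9 + 4) = (-3 + c)*13 = -39 + 13*c)
g(T) = sqrt(-39 + 14*T) (g(T) = sqrt(T + (-39 + 13*T)) = sqrt(-39 + 14*T))
W(1, -11) - g(K) = -43/(-11) - sqrt(-39 + 14*43) = -43*(-1/11) - sqrt(-39 + 602) = 43/11 - sqrt(563)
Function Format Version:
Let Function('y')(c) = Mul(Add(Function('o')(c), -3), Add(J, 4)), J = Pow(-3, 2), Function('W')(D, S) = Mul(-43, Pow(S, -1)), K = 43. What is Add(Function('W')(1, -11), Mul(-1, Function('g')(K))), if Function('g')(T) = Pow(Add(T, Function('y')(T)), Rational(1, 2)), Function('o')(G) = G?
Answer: Add(Rational(43, 11), Mul(-1, Pow(563, Rational(1, 2)))) ≈ -19.819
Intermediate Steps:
J = 9
Function('y')(c) = Add(-39, Mul(13, c)) (Function('y')(c) = Mul(Add(c, -3), Add(9, 4)) = Mul(Add(-3, c), 13) = Add(-39, Mul(13, c)))
Function('g')(T) = Pow(Add(-39, Mul(14, T)), Rational(1, 2)) (Function('g')(T) = Pow(Add(T, Add(-39, Mul(13, T))), Rational(1, 2)) = Pow(Add(-39, Mul(14, T)), Rational(1, 2)))
Add(Function('W')(1, -11), Mul(-1, Function('g')(K))) = Add(Mul(-43, Pow(-11, -1)), Mul(-1, Pow(Add(-39, Mul(14, 43)), Rational(1, 2)))) = Add(Mul(-43, Rational(-1, 11)), Mul(-1, Pow(Add(-39, 602), Rational(1, 2)))) = Add(Rational(43, 11), Mul(-1, Pow(563, Rational(1, 2))))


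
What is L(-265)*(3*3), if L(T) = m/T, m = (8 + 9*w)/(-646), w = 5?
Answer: 9/3230 ≈ 0.0027864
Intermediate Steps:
m = -53/646 (m = (8 + 9*5)/(-646) = (8 + 45)*(-1/646) = 53*(-1/646) = -53/646 ≈ -0.082043)
L(T) = -53/(646*T)
L(-265)*(3*3) = (-53/646/(-265))*(3*3) = -53/646*(-1/265)*9 = (1/3230)*9 = 9/3230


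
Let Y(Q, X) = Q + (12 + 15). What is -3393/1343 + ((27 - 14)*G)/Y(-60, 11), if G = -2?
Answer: -77051/44319 ≈ -1.7386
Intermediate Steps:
Y(Q, X) = 27 + Q (Y(Q, X) = Q + 27 = 27 + Q)
-3393/1343 + ((27 - 14)*G)/Y(-60, 11) = -3393/1343 + ((27 - 14)*(-2))/(27 - 60) = -3393*1/1343 + (13*(-2))/(-33) = -3393/1343 - 26*(-1/33) = -3393/1343 + 26/33 = -77051/44319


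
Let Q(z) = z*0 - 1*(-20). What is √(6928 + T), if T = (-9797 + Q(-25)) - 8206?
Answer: I*√11055 ≈ 105.14*I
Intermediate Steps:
Q(z) = 20 (Q(z) = 0 + 20 = 20)
T = -17983 (T = (-9797 + 20) - 8206 = -9777 - 8206 = -17983)
√(6928 + T) = √(6928 - 17983) = √(-11055) = I*√11055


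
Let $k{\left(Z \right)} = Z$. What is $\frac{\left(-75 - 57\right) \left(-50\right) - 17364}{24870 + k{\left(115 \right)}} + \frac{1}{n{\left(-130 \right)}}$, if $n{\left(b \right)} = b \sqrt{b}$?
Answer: $- \frac{10764}{24985} + \frac{i \sqrt{130}}{16900} \approx -0.43082 + 0.00067466 i$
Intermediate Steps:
$n{\left(b \right)} = b^{\frac{3}{2}}$
$\frac{\left(-75 - 57\right) \left(-50\right) - 17364}{24870 + k{\left(115 \right)}} + \frac{1}{n{\left(-130 \right)}} = \frac{\left(-75 - 57\right) \left(-50\right) - 17364}{24870 + 115} + \frac{1}{\left(-130\right)^{\frac{3}{2}}} = \frac{\left(-132\right) \left(-50\right) - 17364}{24985} + \frac{1}{\left(-130\right) i \sqrt{130}} = \left(6600 - 17364\right) \frac{1}{24985} + \frac{i \sqrt{130}}{16900} = \left(-10764\right) \frac{1}{24985} + \frac{i \sqrt{130}}{16900} = - \frac{10764}{24985} + \frac{i \sqrt{130}}{16900}$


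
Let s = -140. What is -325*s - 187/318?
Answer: 14468813/318 ≈ 45499.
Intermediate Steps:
-325*s - 187/318 = -325*(-140) - 187/318 = 45500 - 187*1/318 = 45500 - 187/318 = 14468813/318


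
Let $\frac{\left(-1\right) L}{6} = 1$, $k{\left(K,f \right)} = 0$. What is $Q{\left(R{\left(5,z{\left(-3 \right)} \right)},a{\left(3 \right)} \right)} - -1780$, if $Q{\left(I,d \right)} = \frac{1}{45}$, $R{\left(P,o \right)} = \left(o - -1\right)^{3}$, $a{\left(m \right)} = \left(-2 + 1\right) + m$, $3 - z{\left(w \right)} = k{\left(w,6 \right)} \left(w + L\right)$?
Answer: $\frac{80101}{45} \approx 1780.0$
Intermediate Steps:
$L = -6$ ($L = \left(-6\right) 1 = -6$)
$z{\left(w \right)} = 3$ ($z{\left(w \right)} = 3 - 0 \left(w - 6\right) = 3 - 0 \left(-6 + w\right) = 3 - 0 = 3 + 0 = 3$)
$a{\left(m \right)} = -1 + m$
$R{\left(P,o \right)} = \left(1 + o\right)^{3}$ ($R{\left(P,o \right)} = \left(o + 1\right)^{3} = \left(1 + o\right)^{3}$)
$Q{\left(I,d \right)} = \frac{1}{45}$
$Q{\left(R{\left(5,z{\left(-3 \right)} \right)},a{\left(3 \right)} \right)} - -1780 = \frac{1}{45} - -1780 = \frac{1}{45} + 1780 = \frac{80101}{45}$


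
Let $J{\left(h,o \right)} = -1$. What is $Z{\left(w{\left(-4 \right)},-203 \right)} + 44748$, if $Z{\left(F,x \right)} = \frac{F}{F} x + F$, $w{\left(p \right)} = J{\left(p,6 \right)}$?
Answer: $44544$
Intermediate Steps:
$w{\left(p \right)} = -1$
$Z{\left(F,x \right)} = F + x$ ($Z{\left(F,x \right)} = 1 x + F = x + F = F + x$)
$Z{\left(w{\left(-4 \right)},-203 \right)} + 44748 = \left(-1 - 203\right) + 44748 = -204 + 44748 = 44544$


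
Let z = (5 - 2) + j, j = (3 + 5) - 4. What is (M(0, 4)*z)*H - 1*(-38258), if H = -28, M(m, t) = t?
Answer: 37474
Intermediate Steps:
j = 4 (j = 8 - 4 = 4)
z = 7 (z = (5 - 2) + 4 = 3 + 4 = 7)
(M(0, 4)*z)*H - 1*(-38258) = (4*7)*(-28) - 1*(-38258) = 28*(-28) + 38258 = -784 + 38258 = 37474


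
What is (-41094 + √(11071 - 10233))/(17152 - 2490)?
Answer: -20547/7331 + √838/14662 ≈ -2.8008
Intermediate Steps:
(-41094 + √(11071 - 10233))/(17152 - 2490) = (-41094 + √838)/14662 = (-41094 + √838)*(1/14662) = -20547/7331 + √838/14662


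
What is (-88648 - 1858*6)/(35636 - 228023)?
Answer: 99796/192387 ≈ 0.51873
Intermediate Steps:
(-88648 - 1858*6)/(35636 - 228023) = (-88648 - 11148)/(-192387) = -99796*(-1/192387) = 99796/192387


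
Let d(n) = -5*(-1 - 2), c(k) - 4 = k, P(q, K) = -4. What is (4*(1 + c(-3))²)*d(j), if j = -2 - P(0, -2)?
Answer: 240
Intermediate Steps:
c(k) = 4 + k
j = 2 (j = -2 - 1*(-4) = -2 + 4 = 2)
d(n) = 15 (d(n) = -5*(-3) = 15)
(4*(1 + c(-3))²)*d(j) = (4*(1 + (4 - 3))²)*15 = (4*(1 + 1)²)*15 = (4*2²)*15 = (4*4)*15 = 16*15 = 240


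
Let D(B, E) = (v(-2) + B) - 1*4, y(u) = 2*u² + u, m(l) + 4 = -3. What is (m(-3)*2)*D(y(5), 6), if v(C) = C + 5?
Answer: -756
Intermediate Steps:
m(l) = -7 (m(l) = -4 - 3 = -7)
v(C) = 5 + C
y(u) = u + 2*u²
D(B, E) = -1 + B (D(B, E) = ((5 - 2) + B) - 1*4 = (3 + B) - 4 = -1 + B)
(m(-3)*2)*D(y(5), 6) = (-7*2)*(-1 + 5*(1 + 2*5)) = -14*(-1 + 5*(1 + 10)) = -14*(-1 + 5*11) = -14*(-1 + 55) = -14*54 = -756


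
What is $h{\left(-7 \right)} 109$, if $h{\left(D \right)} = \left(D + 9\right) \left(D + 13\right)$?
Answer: $1308$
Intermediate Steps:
$h{\left(D \right)} = \left(9 + D\right) \left(13 + D\right)$
$h{\left(-7 \right)} 109 = \left(117 + \left(-7\right)^{2} + 22 \left(-7\right)\right) 109 = \left(117 + 49 - 154\right) 109 = 12 \cdot 109 = 1308$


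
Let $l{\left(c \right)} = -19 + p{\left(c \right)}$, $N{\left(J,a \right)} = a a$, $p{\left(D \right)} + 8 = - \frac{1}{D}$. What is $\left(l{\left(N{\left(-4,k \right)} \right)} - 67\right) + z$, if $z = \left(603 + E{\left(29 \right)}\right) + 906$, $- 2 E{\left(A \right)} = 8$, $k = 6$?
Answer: $\frac{50795}{36} \approx 1411.0$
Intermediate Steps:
$p{\left(D \right)} = -8 - \frac{1}{D}$
$N{\left(J,a \right)} = a^{2}$
$E{\left(A \right)} = -4$ ($E{\left(A \right)} = \left(- \frac{1}{2}\right) 8 = -4$)
$l{\left(c \right)} = -27 - \frac{1}{c}$ ($l{\left(c \right)} = -19 - \left(8 + \frac{1}{c}\right) = -27 - \frac{1}{c}$)
$z = 1505$ ($z = \left(603 - 4\right) + 906 = 599 + 906 = 1505$)
$\left(l{\left(N{\left(-4,k \right)} \right)} - 67\right) + z = \left(\left(-27 - \frac{1}{6^{2}}\right) - 67\right) + 1505 = \left(\left(-27 - \frac{1}{36}\right) - 67\right) + 1505 = \left(- \frac{973}{36} - 67\right) + 1505 = - \frac{3385}{36} + 1505 = \frac{50795}{36}$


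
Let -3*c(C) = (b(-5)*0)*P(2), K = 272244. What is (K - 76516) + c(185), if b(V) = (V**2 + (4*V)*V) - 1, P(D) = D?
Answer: 195728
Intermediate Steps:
b(V) = -1 + 5*V**2 (b(V) = (V**2 + 4*V**2) - 1 = 5*V**2 - 1 = -1 + 5*V**2)
c(C) = 0 (c(C) = -(-1 + 5*(-5)**2)*0*2/3 = -(-1 + 5*25)*0*2/3 = -(-1 + 125)*0*2/3 = -124*0*2/3 = -0*2 = -1/3*0 = 0)
(K - 76516) + c(185) = (272244 - 76516) + 0 = 195728 + 0 = 195728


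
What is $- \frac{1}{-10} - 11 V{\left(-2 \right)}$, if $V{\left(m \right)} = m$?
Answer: $\frac{221}{10} \approx 22.1$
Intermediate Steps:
$- \frac{1}{-10} - 11 V{\left(-2 \right)} = - \frac{1}{-10} - -22 = \left(-1\right) \left(- \frac{1}{10}\right) + 22 = \frac{1}{10} + 22 = \frac{221}{10}$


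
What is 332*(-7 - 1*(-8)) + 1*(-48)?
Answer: 284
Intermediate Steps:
332*(-7 - 1*(-8)) + 1*(-48) = 332*(-7 + 8) - 48 = 332*1 - 48 = 332 - 48 = 284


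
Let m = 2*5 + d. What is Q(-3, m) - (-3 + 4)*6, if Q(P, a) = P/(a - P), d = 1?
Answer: -87/14 ≈ -6.2143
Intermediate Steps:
m = 11 (m = 2*5 + 1 = 10 + 1 = 11)
Q(-3, m) - (-3 + 4)*6 = -3/(11 - 1*(-3)) - (-3 + 4)*6 = -3/(11 + 3) - 6 = -3/14 - 1*6 = -3*1/14 - 6 = -3/14 - 6 = -87/14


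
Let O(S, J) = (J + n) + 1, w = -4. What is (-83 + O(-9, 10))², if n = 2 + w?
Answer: 5476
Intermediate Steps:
n = -2 (n = 2 - 4 = -2)
O(S, J) = -1 + J (O(S, J) = (J - 2) + 1 = (-2 + J) + 1 = -1 + J)
(-83 + O(-9, 10))² = (-83 + (-1 + 10))² = (-83 + 9)² = (-74)² = 5476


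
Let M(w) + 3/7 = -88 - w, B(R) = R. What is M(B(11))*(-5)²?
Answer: -17400/7 ≈ -2485.7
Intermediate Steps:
M(w) = -619/7 - w (M(w) = -3/7 + (-88 - w) = -619/7 - w)
M(B(11))*(-5)² = (-619/7 - 1*11)*(-5)² = (-619/7 - 11)*25 = -696/7*25 = -17400/7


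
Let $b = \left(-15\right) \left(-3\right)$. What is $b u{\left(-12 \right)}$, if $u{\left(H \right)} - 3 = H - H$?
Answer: $135$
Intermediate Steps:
$u{\left(H \right)} = 3$ ($u{\left(H \right)} = 3 + \left(H - H\right) = 3 + 0 = 3$)
$b = 45$
$b u{\left(-12 \right)} = 45 \cdot 3 = 135$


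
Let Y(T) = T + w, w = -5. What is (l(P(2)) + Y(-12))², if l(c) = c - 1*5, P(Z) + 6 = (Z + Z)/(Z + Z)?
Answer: 729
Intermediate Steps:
Y(T) = -5 + T (Y(T) = T - 5 = -5 + T)
P(Z) = -5 (P(Z) = -6 + (Z + Z)/(Z + Z) = -6 + (2*Z)/((2*Z)) = -6 + (2*Z)*(1/(2*Z)) = -6 + 1 = -5)
l(c) = -5 + c (l(c) = c - 5 = -5 + c)
(l(P(2)) + Y(-12))² = ((-5 - 5) + (-5 - 12))² = (-10 - 17)² = (-27)² = 729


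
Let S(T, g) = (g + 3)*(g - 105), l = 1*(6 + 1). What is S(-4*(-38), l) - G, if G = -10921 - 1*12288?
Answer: 22229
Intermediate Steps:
l = 7 (l = 1*7 = 7)
G = -23209 (G = -10921 - 12288 = -23209)
S(T, g) = (-105 + g)*(3 + g) (S(T, g) = (3 + g)*(-105 + g) = (-105 + g)*(3 + g))
S(-4*(-38), l) - G = (-315 + 7² - 102*7) - 1*(-23209) = (-315 + 49 - 714) + 23209 = -980 + 23209 = 22229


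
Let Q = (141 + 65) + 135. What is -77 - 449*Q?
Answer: -153186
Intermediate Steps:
Q = 341 (Q = 206 + 135 = 341)
-77 - 449*Q = -77 - 449*341 = -77 - 153109 = -153186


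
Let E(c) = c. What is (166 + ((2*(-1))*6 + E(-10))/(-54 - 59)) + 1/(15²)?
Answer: 4225613/25425 ≈ 166.20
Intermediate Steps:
(166 + ((2*(-1))*6 + E(-10))/(-54 - 59)) + 1/(15²) = (166 + ((2*(-1))*6 - 10)/(-54 - 59)) + 1/(15²) = (166 + (-2*6 - 10)/(-113)) + 1/225 = (166 + (-12 - 10)*(-1/113)) + 1/225 = (166 - 22*(-1/113)) + 1/225 = (166 + 22/113) + 1/225 = 18780/113 + 1/225 = 4225613/25425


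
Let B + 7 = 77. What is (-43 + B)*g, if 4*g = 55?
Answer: 1485/4 ≈ 371.25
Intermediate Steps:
g = 55/4 (g = (1/4)*55 = 55/4 ≈ 13.750)
B = 70 (B = -7 + 77 = 70)
(-43 + B)*g = (-43 + 70)*(55/4) = 27*(55/4) = 1485/4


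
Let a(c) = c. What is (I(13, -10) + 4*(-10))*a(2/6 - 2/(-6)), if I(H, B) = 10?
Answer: -20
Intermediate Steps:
(I(13, -10) + 4*(-10))*a(2/6 - 2/(-6)) = (10 + 4*(-10))*(2/6 - 2/(-6)) = (10 - 40)*(2*(⅙) - 2*(-⅙)) = -30*(⅓ + ⅓) = -30*⅔ = -20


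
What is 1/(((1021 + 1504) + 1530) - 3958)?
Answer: 1/97 ≈ 0.010309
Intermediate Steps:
1/(((1021 + 1504) + 1530) - 3958) = 1/((2525 + 1530) - 3958) = 1/(4055 - 3958) = 1/97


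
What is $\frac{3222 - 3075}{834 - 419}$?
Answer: $\frac{147}{415} \approx 0.35422$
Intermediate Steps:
$\frac{3222 - 3075}{834 - 419} = \frac{147}{415}$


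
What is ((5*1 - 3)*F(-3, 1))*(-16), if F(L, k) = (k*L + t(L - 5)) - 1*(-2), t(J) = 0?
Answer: 32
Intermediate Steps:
F(L, k) = 2 + L*k (F(L, k) = (k*L + 0) - 1*(-2) = (L*k + 0) + 2 = L*k + 2 = 2 + L*k)
((5*1 - 3)*F(-3, 1))*(-16) = ((5*1 - 3)*(2 - 3*1))*(-16) = ((5 - 3)*(2 - 3))*(-16) = (2*(-1))*(-16) = -2*(-16) = 32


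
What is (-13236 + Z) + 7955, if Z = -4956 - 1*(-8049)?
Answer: -2188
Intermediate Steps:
Z = 3093 (Z = -4956 + 8049 = 3093)
(-13236 + Z) + 7955 = (-13236 + 3093) + 7955 = -10143 + 7955 = -2188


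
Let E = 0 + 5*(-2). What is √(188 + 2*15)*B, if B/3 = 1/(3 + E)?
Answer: -3*√218/7 ≈ -6.3278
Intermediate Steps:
E = -10 (E = 0 - 10 = -10)
B = -3/7 (B = 3/(3 - 10) = 3/(-7) = 3*(-⅐) = -3/7 ≈ -0.42857)
√(188 + 2*15)*B = √(188 + 2*15)*(-3/7) = √(188 + 30)*(-3/7) = √218*(-3/7) = -3*√218/7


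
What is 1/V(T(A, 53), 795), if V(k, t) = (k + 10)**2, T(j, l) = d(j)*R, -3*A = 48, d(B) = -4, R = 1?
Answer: 1/36 ≈ 0.027778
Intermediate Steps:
A = -16 (A = -1/3*48 = -16)
T(j, l) = -4 (T(j, l) = -4*1 = -4)
V(k, t) = (10 + k)**2
1/V(T(A, 53), 795) = 1/((10 - 4)**2) = 1/(6**2) = 1/36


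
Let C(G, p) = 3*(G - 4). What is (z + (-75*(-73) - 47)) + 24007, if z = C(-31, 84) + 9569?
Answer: 38899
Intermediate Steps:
C(G, p) = -12 + 3*G (C(G, p) = 3*(-4 + G) = -12 + 3*G)
z = 9464 (z = (-12 + 3*(-31)) + 9569 = (-12 - 93) + 9569 = -105 + 9569 = 9464)
(z + (-75*(-73) - 47)) + 24007 = (9464 + (-75*(-73) - 47)) + 24007 = (9464 + (5475 - 47)) + 24007 = (9464 + 5428) + 24007 = 14892 + 24007 = 38899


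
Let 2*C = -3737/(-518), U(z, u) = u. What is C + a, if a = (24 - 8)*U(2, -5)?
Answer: -2139/28 ≈ -76.393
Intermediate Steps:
C = 101/28 (C = (-3737/(-518))/2 = (-3737*(-1/518))/2 = (1/2)*(101/14) = 101/28 ≈ 3.6071)
a = -80 (a = (24 - 8)*(-5) = 16*(-5) = -80)
C + a = 101/28 - 80 = -2139/28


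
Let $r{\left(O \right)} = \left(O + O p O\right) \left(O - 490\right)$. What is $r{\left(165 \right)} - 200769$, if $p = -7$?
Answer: $61682481$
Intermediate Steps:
$r{\left(O \right)} = \left(-490 + O\right) \left(O - 7 O^{2}\right)$ ($r{\left(O \right)} = \left(O + O \left(-7\right) O\right) \left(O - 490\right) = \left(O + - 7 O O\right) \left(-490 + O\right) = \left(O - 7 O^{2}\right) \left(-490 + O\right) = \left(-490 + O\right) \left(O - 7 O^{2}\right)$)
$r{\left(165 \right)} - 200769 = 165 \left(-490 - 7 \cdot 165^{2} + 3431 \cdot 165\right) - 200769 = 165 \left(-490 - 190575 + 566115\right) - 200769 = 165 \cdot 375050 - 200769 = 61883250 - 200769 = 61682481$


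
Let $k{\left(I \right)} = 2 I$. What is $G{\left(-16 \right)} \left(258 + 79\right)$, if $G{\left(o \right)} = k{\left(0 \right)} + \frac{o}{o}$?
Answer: $337$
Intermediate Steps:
$G{\left(o \right)} = 1$ ($G{\left(o \right)} = 2 \cdot 0 + \frac{o}{o} = 0 + 1 = 1$)
$G{\left(-16 \right)} \left(258 + 79\right) = 1 \left(258 + 79\right) = 1 \cdot 337 = 337$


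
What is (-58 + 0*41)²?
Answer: 3364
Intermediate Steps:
(-58 + 0*41)² = (-58 + 0)² = (-58)² = 3364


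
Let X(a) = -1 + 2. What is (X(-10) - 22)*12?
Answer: -252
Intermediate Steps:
X(a) = 1
(X(-10) - 22)*12 = (1 - 22)*12 = -21*12 = -252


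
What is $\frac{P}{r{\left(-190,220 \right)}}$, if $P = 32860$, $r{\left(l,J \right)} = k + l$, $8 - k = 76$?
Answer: $- \frac{16430}{129} \approx -127.36$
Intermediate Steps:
$k = -68$ ($k = 8 - 76 = -68$)
$r{\left(l,J \right)} = -68 + l$
$\frac{P}{r{\left(-190,220 \right)}} = \frac{32860}{-68 - 190} = \frac{32860}{-258} = 32860 \left(- \frac{1}{258}\right) = - \frac{16430}{129}$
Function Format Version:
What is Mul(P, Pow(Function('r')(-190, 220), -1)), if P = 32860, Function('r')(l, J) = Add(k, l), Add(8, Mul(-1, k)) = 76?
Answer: Rational(-16430, 129) ≈ -127.36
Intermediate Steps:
k = -68 (k = Add(8, Mul(-1, 76)) = Add(8, -76) = -68)
Function('r')(l, J) = Add(-68, l)
Mul(P, Pow(Function('r')(-190, 220), -1)) = Mul(32860, Pow(Add(-68, -190), -1)) = Mul(32860, Pow(-258, -1)) = Mul(32860, Rational(-1, 258)) = Rational(-16430, 129)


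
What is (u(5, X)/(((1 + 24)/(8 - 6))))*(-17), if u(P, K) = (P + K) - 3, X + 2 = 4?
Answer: -136/25 ≈ -5.4400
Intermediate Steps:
X = 2 (X = -2 + 4 = 2)
u(P, K) = -3 + K + P (u(P, K) = (K + P) - 3 = -3 + K + P)
(u(5, X)/(((1 + 24)/(8 - 6))))*(-17) = ((-3 + 2 + 5)/(((1 + 24)/(8 - 6))))*(-17) = (4/((25/2)))*(-17) = (4/((25*(½))))*(-17) = (4/(25/2))*(-17) = (4*(2/25))*(-17) = (8/25)*(-17) = -136/25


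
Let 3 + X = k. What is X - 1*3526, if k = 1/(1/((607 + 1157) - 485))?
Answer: -2250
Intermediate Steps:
k = 1279 (k = 1/(1/(1764 - 485)) = 1/(1/1279) = 1279)
X = 1276 (X = -3 + 1279 = 1276)
X - 1*3526 = 1276 - 1*3526 = 1276 - 3526 = -2250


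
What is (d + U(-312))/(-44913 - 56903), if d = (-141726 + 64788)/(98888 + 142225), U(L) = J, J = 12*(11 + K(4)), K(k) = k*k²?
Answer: -36154127/4091526868 ≈ -0.0088363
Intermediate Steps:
K(k) = k³
J = 900 (J = 12*(11 + 4³) = 12*(11 + 64) = 12*75 = 900)
U(L) = 900
d = -25646/80371 (d = -76938/241113 = -76938*1/241113 = -25646/80371 ≈ -0.31910)
(d + U(-312))/(-44913 - 56903) = (-25646/80371 + 900)/(-44913 - 56903) = (72308254/80371)/(-101816) = (72308254/80371)*(-1/101816) = -36154127/4091526868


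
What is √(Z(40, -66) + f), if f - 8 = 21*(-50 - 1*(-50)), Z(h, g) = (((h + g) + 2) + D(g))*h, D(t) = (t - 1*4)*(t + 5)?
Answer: 6*√4718 ≈ 412.13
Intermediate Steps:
D(t) = (-4 + t)*(5 + t) (D(t) = (t - 4)*(5 + t) = (-4 + t)*(5 + t))
Z(h, g) = h*(-18 + h + g² + 2*g) (Z(h, g) = (((h + g) + 2) + (-20 + g + g²))*h = (((g + h) + 2) + (-20 + g + g²))*h = ((2 + g + h) + (-20 + g + g²))*h = (-18 + h + g² + 2*g)*h = h*(-18 + h + g² + 2*g))
f = 8 (f = 8 + 21*(-50 - 1*(-50)) = 8 + 21*(-50 + 50) = 8 + 21*0 = 8 + 0 = 8)
√(Z(40, -66) + f) = √(40*(-18 + 40 + (-66)² + 2*(-66)) + 8) = √(40*(-18 + 40 + 4356 - 132) + 8) = √(40*4246 + 8) = √(169840 + 8) = √169848 = 6*√4718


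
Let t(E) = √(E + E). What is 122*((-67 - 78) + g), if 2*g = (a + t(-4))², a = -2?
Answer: -17934 - 488*I*√2 ≈ -17934.0 - 690.14*I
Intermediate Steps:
t(E) = √2*√E (t(E) = √(2*E) = √2*√E)
g = (-2 + 2*I*√2)²/2 (g = (-2 + √2*√(-4))²/2 = (-2 + √2*(2*I))²/2 = (-2 + 2*I*√2)²/2 ≈ -2.0 - 5.6569*I)
122*((-67 - 78) + g) = 122*((-67 - 78) + 2*(1 - I*√2)²) = 122*(-145 + 2*(1 - I*√2)²) = -17690 + 244*(1 - I*√2)²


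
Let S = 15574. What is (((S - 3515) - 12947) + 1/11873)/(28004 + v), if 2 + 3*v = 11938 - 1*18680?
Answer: -10543223/305800988 ≈ -0.034477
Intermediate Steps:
v = -2248 (v = -⅔ + (11938 - 1*18680)/3 = -⅔ + (11938 - 18680)/3 = -⅔ + (⅓)*(-6742) = -⅔ - 6742/3 = -2248)
(((S - 3515) - 12947) + 1/11873)/(28004 + v) = (((15574 - 3515) - 12947) + 1/11873)/(28004 - 2248) = ((12059 - 12947) + 1/11873)/25756 = (-888 + 1/11873)*(1/25756) = -10543223/11873*1/25756 = -10543223/305800988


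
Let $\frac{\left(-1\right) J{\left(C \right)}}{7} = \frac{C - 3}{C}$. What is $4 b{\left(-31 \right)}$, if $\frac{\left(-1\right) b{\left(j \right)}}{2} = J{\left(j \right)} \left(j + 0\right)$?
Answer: $-1904$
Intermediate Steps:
$J{\left(C \right)} = - \frac{7 \left(-3 + C\right)}{C}$ ($J{\left(C \right)} = - 7 \frac{C - 3}{C} = - 7 \frac{-3 + C}{C} = - \frac{7 \left(-3 + C\right)}{C}$)
$b{\left(j \right)} = - 2 j \left(-7 + \frac{21}{j}\right)$ ($b{\left(j \right)} = - 2 \left(-7 + \frac{21}{j}\right) \left(j + 0\right) = - 2 \left(-7 + \frac{21}{j}\right) j = - 2 j \left(-7 + \frac{21}{j}\right)$)
$4 b{\left(-31 \right)} = 4 \left(-42 + 14 \left(-31\right)\right) = 4 \left(-42 - 434\right) = 4 \left(-476\right) = -1904$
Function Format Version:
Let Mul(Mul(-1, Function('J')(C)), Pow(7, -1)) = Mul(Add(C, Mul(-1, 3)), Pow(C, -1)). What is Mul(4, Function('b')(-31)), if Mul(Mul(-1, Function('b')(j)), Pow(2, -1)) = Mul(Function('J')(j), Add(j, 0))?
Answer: -1904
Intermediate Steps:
Function('J')(C) = Mul(-7, Pow(C, -1), Add(-3, C)) (Function('J')(C) = Mul(-7, Mul(Add(C, Mul(-1, 3)), Pow(C, -1))) = Mul(-7, Mul(Add(C, -3), Pow(C, -1))) = Mul(-7, Mul(Add(-3, C), Pow(C, -1))) = Mul(-7, Mul(Pow(C, -1), Add(-3, C))) = Mul(-7, Pow(C, -1), Add(-3, C)))
Function('b')(j) = Mul(-2, j, Add(-7, Mul(21, Pow(j, -1)))) (Function('b')(j) = Mul(-2, Mul(Add(-7, Mul(21, Pow(j, -1))), Add(j, 0))) = Mul(-2, Mul(Add(-7, Mul(21, Pow(j, -1))), j)) = Mul(-2, Mul(j, Add(-7, Mul(21, Pow(j, -1))))) = Mul(-2, j, Add(-7, Mul(21, Pow(j, -1)))))
Mul(4, Function('b')(-31)) = Mul(4, Add(-42, Mul(14, -31))) = Mul(4, Add(-42, -434)) = Mul(4, -476) = -1904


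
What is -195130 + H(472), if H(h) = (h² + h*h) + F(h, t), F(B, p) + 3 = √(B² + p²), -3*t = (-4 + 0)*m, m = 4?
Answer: 250435 + 8*√31333/3 ≈ 2.5091e+5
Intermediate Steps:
t = 16/3 (t = -(-4 + 0)*4/3 = -(-4)*4/3 = -⅓*(-16) = 16/3 ≈ 5.3333)
F(B, p) = -3 + √(B² + p²)
H(h) = -3 + √(256/9 + h²) + 2*h² (H(h) = (h² + h*h) + (-3 + √(h² + (16/3)²)) = (h² + h²) + (-3 + √(h² + 256/9)) = 2*h² + (-3 + √(256/9 + h²)) = -3 + √(256/9 + h²) + 2*h²)
-195130 + H(472) = -195130 + (-3 + 2*472² + √(256 + 9*472²)/3) = -195130 + (-3 + 2*222784 + √(256 + 9*222784)/3) = -195130 + (-3 + 445568 + √(256 + 2005056)/3) = -195130 + (-3 + 445568 + √2005312/3) = -195130 + (-3 + 445568 + (8*√31333)/3) = -195130 + (-3 + 445568 + 8*√31333/3) = -195130 + (445565 + 8*√31333/3) = 250435 + 8*√31333/3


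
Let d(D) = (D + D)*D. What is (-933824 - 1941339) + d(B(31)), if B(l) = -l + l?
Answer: -2875163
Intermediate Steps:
B(l) = 0
d(D) = 2*D² (d(D) = (2*D)*D = 2*D²)
(-933824 - 1941339) + d(B(31)) = (-933824 - 1941339) + 2*0² = -2875163 + 2*0 = -2875163 + 0 = -2875163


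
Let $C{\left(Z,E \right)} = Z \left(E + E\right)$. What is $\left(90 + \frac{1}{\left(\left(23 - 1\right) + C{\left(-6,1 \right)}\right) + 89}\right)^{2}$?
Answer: $\frac{79405921}{9801} \approx 8101.8$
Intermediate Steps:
$C{\left(Z,E \right)} = 2 E Z$ ($C{\left(Z,E \right)} = Z 2 E = 2 E Z$)
$\left(90 + \frac{1}{\left(\left(23 - 1\right) + C{\left(-6,1 \right)}\right) + 89}\right)^{2} = \left(90 + \frac{1}{\left(\left(23 - 1\right) + 2 \cdot 1 \left(-6\right)\right) + 89}\right)^{2} = \left(90 + \frac{1}{\left(22 - 12\right) + 89}\right)^{2} = \left(90 + \frac{1}{10 + 89}\right)^{2} = \left(90 + \frac{1}{99}\right)^{2} = \left(\frac{8911}{99}\right)^{2} = \frac{79405921}{9801}$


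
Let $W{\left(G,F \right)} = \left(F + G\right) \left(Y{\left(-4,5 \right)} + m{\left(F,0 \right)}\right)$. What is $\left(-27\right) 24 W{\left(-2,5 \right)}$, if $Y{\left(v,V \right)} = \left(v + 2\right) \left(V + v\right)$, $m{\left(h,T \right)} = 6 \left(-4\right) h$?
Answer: $237168$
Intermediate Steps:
$m{\left(h,T \right)} = - 24 h$
$Y{\left(v,V \right)} = \left(2 + v\right) \left(V + v\right)$
$W{\left(G,F \right)} = \left(-2 - 24 F\right) \left(F + G\right)$ ($W{\left(G,F \right)} = \left(F + G\right) \left(\left(\left(-4\right)^{2} + 2 \cdot 5 + 2 \left(-4\right) + 5 \left(-4\right)\right) - 24 F\right) = \left(F + G\right) \left(\left(16 + 10 - 8 - 20\right) - 24 F\right) = \left(F + G\right) \left(-2 - 24 F\right) = \left(-2 - 24 F\right) \left(F + G\right)$)
$\left(-27\right) 24 W{\left(-2,5 \right)} = \left(-27\right) 24 \left(- 24 \cdot 5^{2} - 10 - -4 - 120 \left(-2\right)\right) = - 648 \left(\left(-24\right) 25 - 10 + 4 + 240\right) = - 648 \left(-600 - 10 + 4 + 240\right) = \left(-648\right) \left(-366\right) = 237168$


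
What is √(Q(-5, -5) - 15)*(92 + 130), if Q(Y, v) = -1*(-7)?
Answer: 444*I*√2 ≈ 627.91*I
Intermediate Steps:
Q(Y, v) = 7
√(Q(-5, -5) - 15)*(92 + 130) = √(7 - 15)*(92 + 130) = √(-8)*222 = (2*I*√2)*222 = 444*I*√2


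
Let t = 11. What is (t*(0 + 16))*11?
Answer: 1936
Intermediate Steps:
(t*(0 + 16))*11 = (11*(0 + 16))*11 = (11*16)*11 = 176*11 = 1936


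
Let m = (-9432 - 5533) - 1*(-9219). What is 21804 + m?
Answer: 16058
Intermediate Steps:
m = -5746 (m = -14965 + 9219 = -5746)
21804 + m = 21804 - 5746 = 16058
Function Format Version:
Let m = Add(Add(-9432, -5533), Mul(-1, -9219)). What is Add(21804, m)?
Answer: 16058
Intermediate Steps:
m = -5746 (m = Add(-14965, 9219) = -5746)
Add(21804, m) = Add(21804, -5746) = 16058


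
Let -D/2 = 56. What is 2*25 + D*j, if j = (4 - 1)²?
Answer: -958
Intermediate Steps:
D = -112 (D = -2*56 = -112)
j = 9 (j = 3² = 9)
2*25 + D*j = 2*25 - 112*9 = 50 - 1008 = -958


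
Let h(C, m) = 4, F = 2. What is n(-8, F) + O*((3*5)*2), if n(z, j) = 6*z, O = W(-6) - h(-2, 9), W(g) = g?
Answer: -348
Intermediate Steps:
O = -10 (O = -6 - 1*4 = -6 - 4 = -10)
n(-8, F) + O*((3*5)*2) = 6*(-8) - 10*3*5*2 = -48 - 150*2 = -48 - 10*30 = -48 - 300 = -348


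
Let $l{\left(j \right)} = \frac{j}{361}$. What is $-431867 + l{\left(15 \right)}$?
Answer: $- \frac{155903972}{361} \approx -4.3187 \cdot 10^{5}$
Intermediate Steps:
$l{\left(j \right)} = \frac{j}{361}$ ($l{\left(j \right)} = j \frac{1}{361} = \frac{j}{361}$)
$-431867 + l{\left(15 \right)} = -431867 + \frac{1}{361} \cdot 15 = -431867 + \frac{15}{361} = - \frac{155903972}{361}$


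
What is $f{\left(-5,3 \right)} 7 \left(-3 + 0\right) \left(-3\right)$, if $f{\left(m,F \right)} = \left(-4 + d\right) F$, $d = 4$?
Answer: $0$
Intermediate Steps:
$f{\left(m,F \right)} = 0$ ($f{\left(m,F \right)} = \left(-4 + 4\right) F = 0 F = 0$)
$f{\left(-5,3 \right)} 7 \left(-3 + 0\right) \left(-3\right) = 0 \cdot 7 \left(-3 + 0\right) \left(-3\right) = 0 \cdot 7 \left(-3\right) \left(-3\right) = 0 \left(\left(-21\right) \left(-3\right)\right) = 0 \cdot 63 = 0$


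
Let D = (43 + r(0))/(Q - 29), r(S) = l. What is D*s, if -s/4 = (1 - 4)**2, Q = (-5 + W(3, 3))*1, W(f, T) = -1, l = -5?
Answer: 1368/35 ≈ 39.086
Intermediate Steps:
r(S) = -5
Q = -6 (Q = (-5 - 1)*1 = -6*1 = -6)
s = -36 (s = -4*(1 - 4)**2 = -4*(-3)**2 = -4*9 = -36)
D = -38/35 (D = (43 - 5)/(-6 - 29) = 38/(-35) = 38*(-1/35) = -38/35 ≈ -1.0857)
D*s = -38/35*(-36) = 1368/35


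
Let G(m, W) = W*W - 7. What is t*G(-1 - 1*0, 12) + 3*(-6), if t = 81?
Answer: 11079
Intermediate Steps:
G(m, W) = -7 + W² (G(m, W) = W² - 7 = -7 + W²)
t*G(-1 - 1*0, 12) + 3*(-6) = 81*(-7 + 12²) + 3*(-6) = 81*(-7 + 144) - 18 = 81*137 - 18 = 11097 - 18 = 11079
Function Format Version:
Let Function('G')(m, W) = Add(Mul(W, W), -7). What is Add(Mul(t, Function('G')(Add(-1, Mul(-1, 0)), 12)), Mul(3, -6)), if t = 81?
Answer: 11079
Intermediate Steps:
Function('G')(m, W) = Add(-7, Pow(W, 2)) (Function('G')(m, W) = Add(Pow(W, 2), -7) = Add(-7, Pow(W, 2)))
Add(Mul(t, Function('G')(Add(-1, Mul(-1, 0)), 12)), Mul(3, -6)) = Add(Mul(81, Add(-7, Pow(12, 2))), Mul(3, -6)) = Add(Mul(81, Add(-7, 144)), -18) = Add(Mul(81, 137), -18) = Add(11097, -18) = 11079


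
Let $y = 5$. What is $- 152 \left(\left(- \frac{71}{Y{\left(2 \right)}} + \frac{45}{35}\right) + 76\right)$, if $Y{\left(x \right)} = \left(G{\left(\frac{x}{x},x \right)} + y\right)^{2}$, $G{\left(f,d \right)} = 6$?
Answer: $- \frac{9874528}{847} \approx -11658.0$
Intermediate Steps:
$Y{\left(x \right)} = 121$ ($Y{\left(x \right)} = \left(6 + 5\right)^{2} = 11^{2} = 121$)
$- 152 \left(\left(- \frac{71}{Y{\left(2 \right)}} + \frac{45}{35}\right) + 76\right) = - 152 \left(\left(- \frac{71}{121} + \frac{45}{35}\right) + 76\right) = - 152 \left(\left(\left(-71\right) \frac{1}{121} + 45 \cdot \frac{1}{35}\right) + 76\right) = - 152 \left(\left(- \frac{71}{121} + \frac{9}{7}\right) + 76\right) = - 152 \left(\frac{592}{847} + 76\right) = \left(-152\right) \frac{64964}{847} = - \frac{9874528}{847}$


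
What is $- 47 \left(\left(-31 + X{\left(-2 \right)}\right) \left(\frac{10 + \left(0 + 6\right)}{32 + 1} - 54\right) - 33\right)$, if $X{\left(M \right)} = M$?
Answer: $-81451$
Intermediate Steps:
$- 47 \left(\left(-31 + X{\left(-2 \right)}\right) \left(\frac{10 + \left(0 + 6\right)}{32 + 1} - 54\right) - 33\right) = - 47 \left(\left(-31 - 2\right) \left(\frac{10 + \left(0 + 6\right)}{32 + 1} - 54\right) - 33\right) = - 47 \left(- 33 \left(\frac{10 + 6}{33} - 54\right) - 33\right) = - 47 \left(- 33 \left(16 \cdot \frac{1}{33} - 54\right) - 33\right) = - 47 \left(- 33 \left(\frac{16}{33} - 54\right) - 33\right) = - 47 \left(\left(-33\right) \left(- \frac{1766}{33}\right) - 33\right) = - 47 \left(1766 - 33\right) = \left(-47\right) 1733 = -81451$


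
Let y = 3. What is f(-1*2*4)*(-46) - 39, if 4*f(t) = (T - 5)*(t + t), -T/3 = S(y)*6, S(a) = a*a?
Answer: -30767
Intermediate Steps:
S(a) = a**2
T = -162 (T = -3*3**2*6 = -27*6 = -3*54 = -162)
f(t) = -167*t/2 (f(t) = ((-162 - 5)*(t + t))/4 = (-334*t)/4 = -167*t/2)
f(-1*2*4)*(-46) - 39 = -167*(-1*2)*4/2*(-46) - 39 = -(-167)*4*(-46) - 39 = -167/2*(-8)*(-46) - 39 = 668*(-46) - 39 = -30728 - 39 = -30767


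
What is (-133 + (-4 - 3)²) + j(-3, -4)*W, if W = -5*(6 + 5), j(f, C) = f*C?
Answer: -744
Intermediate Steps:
j(f, C) = C*f
W = -55 (W = -5*11 = -55)
(-133 + (-4 - 3)²) + j(-3, -4)*W = (-133 + (-4 - 3)²) - 4*(-3)*(-55) = (-133 + (-7)²) + 12*(-55) = (-133 + 49) - 660 = -84 - 660 = -744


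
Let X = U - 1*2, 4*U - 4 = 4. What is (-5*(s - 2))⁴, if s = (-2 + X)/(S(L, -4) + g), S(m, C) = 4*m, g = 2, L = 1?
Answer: 1500625/81 ≈ 18526.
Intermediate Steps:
U = 2 (U = 1 + (¼)*4 = 1 + 1 = 2)
X = 0 (X = 2 - 1*2 = 2 - 2 = 0)
s = -⅓ (s = (-2 + 0)/(4*1 + 2) = -2/(4 + 2) = -2/6 = -2*⅙ = -⅓ ≈ -0.33333)
(-5*(s - 2))⁴ = (-5*(-⅓ - 2))⁴ = (-5*(-7/3))⁴ = (35/3)⁴ = 1500625/81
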